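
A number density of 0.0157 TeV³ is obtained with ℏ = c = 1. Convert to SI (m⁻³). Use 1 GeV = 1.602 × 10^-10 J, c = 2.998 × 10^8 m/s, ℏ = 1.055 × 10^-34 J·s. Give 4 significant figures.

2.040 × 10^54 m⁻³

Number density is [L]⁻³ = [E]³/(ℏc)³.
1 GeV³ → 1/(ℏc)³ × (1 GeV in J)³ = 1.299 × 10^47 m⁻³.
Convert the energy scale: 0.0157 TeV³ = 1.57 × 10^7 GeV³.
Result: 1.57 × 10^7 × 1.299 × 10^47 = 2.040 × 10^54 m⁻³.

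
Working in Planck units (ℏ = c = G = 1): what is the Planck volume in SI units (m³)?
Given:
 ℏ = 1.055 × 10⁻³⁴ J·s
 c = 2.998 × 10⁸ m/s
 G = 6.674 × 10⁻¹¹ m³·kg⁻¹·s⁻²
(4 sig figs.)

The unique combination of the constants set to 1 with dimensions of volume is V_P = (ℏG/c³)^(3/2).
  = √(1.784 × 10⁻²⁰⁹)
  = 4.224 × 10⁻¹⁰⁵ m³

4.224 × 10⁻¹⁰⁵ m³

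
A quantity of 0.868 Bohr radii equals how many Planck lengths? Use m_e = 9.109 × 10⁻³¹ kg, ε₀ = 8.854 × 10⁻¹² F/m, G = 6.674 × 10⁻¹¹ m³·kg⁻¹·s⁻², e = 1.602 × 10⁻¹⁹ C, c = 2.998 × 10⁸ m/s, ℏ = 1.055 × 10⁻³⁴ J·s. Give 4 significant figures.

Bohr radius: a₀ = 4πε₀ℏ²/(m_e e²) = 5.297 × 10⁻¹¹ m
Planck length: ℓ_P = √(ℏG/c³) = 1.616 × 10⁻³⁵ m
0.868 × 5.297 × 10⁻¹¹ / 1.616 × 10⁻³⁵ = 2.845 × 10²⁴

2.845 × 10²⁴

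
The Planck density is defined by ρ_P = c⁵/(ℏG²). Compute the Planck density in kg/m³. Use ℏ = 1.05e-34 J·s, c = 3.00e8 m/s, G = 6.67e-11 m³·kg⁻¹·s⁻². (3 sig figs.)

ρ_P = c⁵/(ℏG²)
  = 2.43e42 / 4.67e-55
  = 5.20e96 kg/m³

5.20e96 kg/m³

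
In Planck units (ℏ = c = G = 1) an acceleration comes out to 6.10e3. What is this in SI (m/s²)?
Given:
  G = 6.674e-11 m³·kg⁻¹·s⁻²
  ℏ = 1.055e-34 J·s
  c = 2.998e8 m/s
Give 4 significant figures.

One Planck acceleration: a_P = √(c⁷/(ℏG)) = 5.560e51 m/s².
6.10e3 × 5.560e51 m/s² = 3.392e55 m/s²

3.392e55 m/s²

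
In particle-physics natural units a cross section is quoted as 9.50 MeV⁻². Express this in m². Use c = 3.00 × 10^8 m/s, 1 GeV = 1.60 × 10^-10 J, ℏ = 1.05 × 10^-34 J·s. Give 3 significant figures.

Area is [L]² = [E]⁻²·(ℏc)²; restore (ℏc)².
1 GeV⁻² → (ℏc)² × (1 GeV in J)⁻² = 3.88 × 10^-32 m².
Convert the energy scale: 9.50 MeV⁻² = 9.50 × 10^6 GeV⁻².
Result: 9.50 × 10^6 × 3.88 × 10^-32 = 3.68 × 10^-25 m².

3.68 × 10^-25 m²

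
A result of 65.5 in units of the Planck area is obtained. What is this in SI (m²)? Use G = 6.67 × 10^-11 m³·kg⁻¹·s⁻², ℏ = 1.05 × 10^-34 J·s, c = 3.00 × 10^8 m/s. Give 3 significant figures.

One Planck area: A_P = ℏG/c³ = 2.59 × 10^-70 m².
65.5 × 2.59 × 10^-70 m² = 1.70 × 10^-68 m²

1.70 × 10^-68 m²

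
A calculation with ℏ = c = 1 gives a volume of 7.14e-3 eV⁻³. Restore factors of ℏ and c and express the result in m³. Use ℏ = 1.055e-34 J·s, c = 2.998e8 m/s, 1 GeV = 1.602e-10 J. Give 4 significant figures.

5.495e-23 m³

Volume is [L]³ = [E]⁻³·(ℏc)³.
1 GeV⁻³ → (ℏc)³ × (1 GeV in J)⁻³ = 7.696e-48 m³.
Convert the energy scale: 7.14e-3 eV⁻³ = 7.14e24 GeV⁻³.
Result: 7.14e24 × 7.696e-48 = 5.495e-23 m³.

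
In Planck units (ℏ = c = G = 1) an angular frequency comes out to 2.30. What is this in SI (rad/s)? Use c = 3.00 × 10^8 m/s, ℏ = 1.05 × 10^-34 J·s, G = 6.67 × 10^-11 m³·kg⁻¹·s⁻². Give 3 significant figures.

One Planck angular frequency: ω_P = √(c⁵/(ℏG)) = 1.86 × 10^43 rad/s.
2.30 × 1.86 × 10^43 rad/s = 4.28 × 10^43 rad/s

4.28 × 10^43 rad/s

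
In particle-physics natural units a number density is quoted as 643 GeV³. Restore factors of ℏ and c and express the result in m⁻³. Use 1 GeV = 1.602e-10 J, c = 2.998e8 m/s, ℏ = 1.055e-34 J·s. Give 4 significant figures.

8.355e49 m⁻³

Number density is [L]⁻³ = [E]³/(ℏc)³.
1 GeV³ → 1/(ℏc)³ × (1 GeV in J)³ = 1.299e47 m⁻³.
Result: 643 × 1.299e47 = 8.355e49 m⁻³.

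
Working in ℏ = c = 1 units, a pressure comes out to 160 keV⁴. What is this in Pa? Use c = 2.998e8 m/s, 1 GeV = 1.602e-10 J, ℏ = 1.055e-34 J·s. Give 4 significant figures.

3.331e15 Pa

Pressure is [E]/[L]³ = [E]⁴/(ℏc)³.
1 GeV⁴ → 1/(ℏc)³ × (1 GeV in J)⁴ = 2.082e37 Pa.
Convert the energy scale: 160 keV⁴ = 1.60e-22 GeV⁴.
Result: 1.60e-22 × 2.082e37 = 3.331e15 Pa.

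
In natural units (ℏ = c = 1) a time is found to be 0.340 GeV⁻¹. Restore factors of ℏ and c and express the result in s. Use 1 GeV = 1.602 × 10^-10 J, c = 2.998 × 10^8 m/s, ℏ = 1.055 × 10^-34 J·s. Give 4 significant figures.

2.239 × 10^-25 s

A time is [E]⁻¹ in ℏ=c=1; restore one factor of ℏ.
1 GeV⁻¹ → ℏ × (1 GeV in J)⁻¹ = 6.586 × 10^-25 s.
Result: 0.340 × 6.586 × 10^-25 = 2.239 × 10^-25 s.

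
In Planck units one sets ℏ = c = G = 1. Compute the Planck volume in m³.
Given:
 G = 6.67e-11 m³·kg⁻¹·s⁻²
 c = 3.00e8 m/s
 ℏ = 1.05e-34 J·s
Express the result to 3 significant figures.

4.18e-105 m³

V_P = (ℏG/c³)^(3/2)
  = √(1.75e-209)
  = 4.18e-105 m³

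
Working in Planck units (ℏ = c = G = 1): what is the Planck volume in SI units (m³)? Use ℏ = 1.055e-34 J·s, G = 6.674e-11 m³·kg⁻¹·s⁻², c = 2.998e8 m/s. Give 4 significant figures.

4.224e-105 m³

Dimensional analysis gives V_P = (ℏG/c³)^(3/2).
  = √(1.784e-209)
  = 4.224e-105 m³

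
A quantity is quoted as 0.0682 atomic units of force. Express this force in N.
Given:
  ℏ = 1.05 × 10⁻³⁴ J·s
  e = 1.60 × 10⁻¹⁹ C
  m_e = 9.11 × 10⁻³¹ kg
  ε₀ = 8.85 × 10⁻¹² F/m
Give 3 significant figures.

5.68 × 10⁻⁹ N

One atomic unit of force: F_au = E_h/a₀ = m_e²e⁶/((4πε₀)³ℏ⁴) = 8.33 × 10⁻⁸ N.
0.0682 × 8.33 × 10⁻⁸ N = 5.68 × 10⁻⁹ N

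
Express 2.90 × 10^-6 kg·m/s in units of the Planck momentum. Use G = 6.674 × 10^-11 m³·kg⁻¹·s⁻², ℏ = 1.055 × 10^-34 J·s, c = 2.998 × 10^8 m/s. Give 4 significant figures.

Planck momentum: p_P = √(ℏc³/G) = 6.527 kg·m/s.
2.90 × 10^-6 / 6.527 = 4.443 × 10^-7

4.443 × 10^-7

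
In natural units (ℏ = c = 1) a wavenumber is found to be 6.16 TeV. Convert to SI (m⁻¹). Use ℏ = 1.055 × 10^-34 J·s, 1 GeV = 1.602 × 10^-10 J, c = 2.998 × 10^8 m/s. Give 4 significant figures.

Inverse length is [E]/(ℏc).
1 GeV → 1/(ℏc) × (1 GeV in J) = 5.065 × 10^15 m⁻¹.
Convert the energy scale: 6.16 TeV = 6.16 × 10^3 GeV.
Result: 6.16 × 10^3 × 5.065 × 10^15 = 3.120 × 10^19 m⁻¹.

3.120 × 10^19 m⁻¹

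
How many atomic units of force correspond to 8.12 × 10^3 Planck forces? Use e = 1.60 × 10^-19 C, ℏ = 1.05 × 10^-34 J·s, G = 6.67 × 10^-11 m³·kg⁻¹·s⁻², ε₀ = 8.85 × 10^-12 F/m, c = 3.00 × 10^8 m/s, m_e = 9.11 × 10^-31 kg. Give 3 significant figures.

Planck force: F_P = c⁴/G = 1.21 × 10^44 N
atomic unit of force: F_au = E_h/a₀ = m_e²e⁶/((4πε₀)³ℏ⁴) = 8.33 × 10^-8 N
8.12 × 10^3 × 1.21 × 10^44 / 8.33 × 10^-8 = 1.18 × 10^55

1.18 × 10^55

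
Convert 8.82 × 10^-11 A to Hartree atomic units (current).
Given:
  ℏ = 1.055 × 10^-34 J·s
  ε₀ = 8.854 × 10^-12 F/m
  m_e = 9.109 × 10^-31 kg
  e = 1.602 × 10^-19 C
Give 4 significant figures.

1.334 × 10^-8

atomic unit of electric current: I_au = e E_h/ℏ = m_e e⁵/((4πε₀)²ℏ³) = 6.612 × 10^-3 A.
8.82 × 10^-11 / 6.612 × 10^-3 = 1.334 × 10^-8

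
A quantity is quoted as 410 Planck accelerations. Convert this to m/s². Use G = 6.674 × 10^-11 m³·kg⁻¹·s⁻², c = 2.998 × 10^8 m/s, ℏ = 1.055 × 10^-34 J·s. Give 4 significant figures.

One Planck acceleration: a_P = √(c⁷/(ℏG)) = 5.560 × 10^51 m/s².
410 × 5.560 × 10^51 m/s² = 2.280 × 10^54 m/s²

2.280 × 10^54 m/s²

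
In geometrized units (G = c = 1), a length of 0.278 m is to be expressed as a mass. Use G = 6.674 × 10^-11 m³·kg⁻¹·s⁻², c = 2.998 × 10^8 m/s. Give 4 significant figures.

3.744 × 10^26 kg

Length → mass via c²/G.
0.278 m × (c²/G) = 3.744 × 10^26 kg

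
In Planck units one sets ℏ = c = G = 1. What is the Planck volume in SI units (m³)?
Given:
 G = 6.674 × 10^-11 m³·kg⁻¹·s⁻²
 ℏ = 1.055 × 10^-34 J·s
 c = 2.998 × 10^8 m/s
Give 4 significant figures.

4.224 × 10^-105 m³

V_P = (ℏG/c³)^(3/2)
  = √(1.784 × 10^-209)
  = 4.224 × 10^-105 m³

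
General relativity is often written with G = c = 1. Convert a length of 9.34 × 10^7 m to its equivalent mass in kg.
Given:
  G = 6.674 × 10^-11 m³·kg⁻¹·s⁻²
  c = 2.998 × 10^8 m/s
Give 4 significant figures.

Length → mass via c²/G.
9.34 × 10^7 m × (c²/G) = 1.258 × 10^35 kg

1.258 × 10^35 kg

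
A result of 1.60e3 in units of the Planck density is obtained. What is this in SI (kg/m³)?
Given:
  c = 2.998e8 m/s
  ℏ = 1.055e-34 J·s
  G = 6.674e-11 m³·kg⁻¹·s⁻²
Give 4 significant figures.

8.246e99 kg/m³

One Planck density: ρ_P = c⁵/(ℏG²) = 5.154e96 kg/m³.
1.60e3 × 5.154e96 kg/m³ = 8.246e99 kg/m³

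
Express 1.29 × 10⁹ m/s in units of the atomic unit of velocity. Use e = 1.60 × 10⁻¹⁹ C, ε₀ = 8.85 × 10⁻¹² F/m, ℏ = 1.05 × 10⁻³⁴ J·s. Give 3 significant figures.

atomic unit of velocity: v_au = e²/(4πε₀ℏ) = 2.19 × 10⁶ m/s.
1.29 × 10⁹ / 2.19 × 10⁶ = 588

588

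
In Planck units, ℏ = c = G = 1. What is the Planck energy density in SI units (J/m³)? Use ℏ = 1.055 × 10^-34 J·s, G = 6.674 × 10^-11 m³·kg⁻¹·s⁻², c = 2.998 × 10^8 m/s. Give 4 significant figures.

Dimensional analysis gives u_P = c⁷/(ℏG²).
  = 2.177 × 10^59 / 4.699 × 10^-55
  = 4.632 × 10^113 J/m³

4.632 × 10^113 J/m³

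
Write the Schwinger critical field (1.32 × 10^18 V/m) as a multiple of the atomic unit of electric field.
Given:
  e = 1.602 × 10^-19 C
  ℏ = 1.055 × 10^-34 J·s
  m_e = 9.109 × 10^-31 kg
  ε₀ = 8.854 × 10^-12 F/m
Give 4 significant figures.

2.573 × 10^6

atomic unit of electric field: E_au = E_h/(e a₀) = m_e²e⁵/((4πε₀)³ℏ⁴) = 5.131 × 10^11 V/m.
1.32 × 10^18 / 5.131 × 10^11 = 2.573 × 10^6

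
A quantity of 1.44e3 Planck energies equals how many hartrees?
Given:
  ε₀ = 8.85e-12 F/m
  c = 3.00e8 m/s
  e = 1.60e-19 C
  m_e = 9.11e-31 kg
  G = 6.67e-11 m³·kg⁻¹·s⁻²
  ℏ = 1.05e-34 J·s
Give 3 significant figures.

6.43e29

Planck energy: E_P = √(ℏc⁵/G) = 1.96e9 J
hartree: E_h = m_e e⁴/(4πε₀ℏ)² = 4.38e-18 J
1.44e3 × 1.96e9 / 4.38e-18 = 6.43e29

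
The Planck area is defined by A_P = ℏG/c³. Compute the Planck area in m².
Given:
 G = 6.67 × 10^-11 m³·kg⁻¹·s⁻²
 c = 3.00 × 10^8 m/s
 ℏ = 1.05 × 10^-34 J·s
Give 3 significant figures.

A_P = ℏG/c³
  = 7.00 × 10^-45 / 2.70 × 10^25
  = 2.59 × 10^-70 m²

2.59 × 10^-70 m²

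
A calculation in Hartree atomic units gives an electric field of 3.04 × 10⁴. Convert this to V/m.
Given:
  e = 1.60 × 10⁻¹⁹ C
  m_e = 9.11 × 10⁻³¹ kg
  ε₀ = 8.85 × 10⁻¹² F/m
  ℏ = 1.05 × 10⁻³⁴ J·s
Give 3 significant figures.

1.58 × 10¹⁶ V/m

One atomic unit of electric field: E_au = E_h/(e a₀) = m_e²e⁵/((4πε₀)³ℏ⁴) = 5.20 × 10¹¹ V/m.
3.04 × 10⁴ × 5.20 × 10¹¹ V/m = 1.58 × 10¹⁶ V/m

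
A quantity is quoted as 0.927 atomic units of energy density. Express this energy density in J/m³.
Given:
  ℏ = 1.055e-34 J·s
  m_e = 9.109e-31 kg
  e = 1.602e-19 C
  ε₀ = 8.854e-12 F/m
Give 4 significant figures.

2.715e13 J/m³

One atomic unit of energy density: u_au = E_h/a₀³ = m_e⁴e¹⁰/((4πε₀)⁵ℏ⁸) = 2.929e13 J/m³.
0.927 × 2.929e13 J/m³ = 2.715e13 J/m³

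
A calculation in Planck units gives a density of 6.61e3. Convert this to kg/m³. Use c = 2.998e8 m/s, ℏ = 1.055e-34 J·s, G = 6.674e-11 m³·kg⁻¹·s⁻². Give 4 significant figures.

3.407e100 kg/m³

One Planck density: ρ_P = c⁵/(ℏG²) = 5.154e96 kg/m³.
6.61e3 × 5.154e96 kg/m³ = 3.407e100 kg/m³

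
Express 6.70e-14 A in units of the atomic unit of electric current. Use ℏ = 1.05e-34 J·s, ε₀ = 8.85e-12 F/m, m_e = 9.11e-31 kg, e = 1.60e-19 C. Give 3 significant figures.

1.00e-11

atomic unit of electric current: I_au = e E_h/ℏ = m_e e⁵/((4πε₀)²ℏ³) = 6.67e-3 A.
6.70e-14 / 6.67e-3 = 1.00e-11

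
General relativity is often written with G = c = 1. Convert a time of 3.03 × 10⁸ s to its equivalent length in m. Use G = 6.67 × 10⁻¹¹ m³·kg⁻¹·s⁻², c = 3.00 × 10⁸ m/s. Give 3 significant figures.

9.09 × 10¹⁶ m

Time → length via c.
3.03 × 10⁸ s × (c) = 9.09 × 10¹⁶ m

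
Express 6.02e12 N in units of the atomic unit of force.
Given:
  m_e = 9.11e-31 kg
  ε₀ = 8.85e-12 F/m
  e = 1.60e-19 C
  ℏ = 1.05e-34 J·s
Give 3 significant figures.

7.23e19

atomic unit of force: F_au = E_h/a₀ = m_e²e⁶/((4πε₀)³ℏ⁴) = 8.33e-8 N.
6.02e12 / 8.33e-8 = 7.23e19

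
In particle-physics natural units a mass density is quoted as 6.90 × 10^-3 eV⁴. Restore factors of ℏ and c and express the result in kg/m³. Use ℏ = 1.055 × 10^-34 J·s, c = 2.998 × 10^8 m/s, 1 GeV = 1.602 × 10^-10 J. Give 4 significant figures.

1.598 × 10^-18 kg/m³

Mass density is [E]/(c²[L]³) = [E]⁴/(ℏ³c⁵).
1 GeV⁴ → 1/(ℏ³c⁵) × (1 GeV in J)⁴ = 2.316 × 10^20 kg/m³.
Convert the energy scale: 6.90 × 10^-3 eV⁴ = 6.90 × 10^-39 GeV⁴.
Result: 6.90 × 10^-39 × 2.316 × 10^20 = 1.598 × 10^-18 kg/m³.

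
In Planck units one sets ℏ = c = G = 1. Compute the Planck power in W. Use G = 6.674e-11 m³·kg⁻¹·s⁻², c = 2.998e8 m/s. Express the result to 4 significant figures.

3.629e52 W

P_P = c⁵/G
  = 2.422e42 / 6.674e-11
  = 3.629e52 W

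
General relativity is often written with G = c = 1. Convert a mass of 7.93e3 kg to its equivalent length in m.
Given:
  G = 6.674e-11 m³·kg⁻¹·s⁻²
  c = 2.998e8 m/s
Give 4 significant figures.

In G = c = 1 units mass has dimensions of length; the conversion factor is G/c².
7.93e3 kg × (G/c²) = 5.888e-24 m

5.888e-24 m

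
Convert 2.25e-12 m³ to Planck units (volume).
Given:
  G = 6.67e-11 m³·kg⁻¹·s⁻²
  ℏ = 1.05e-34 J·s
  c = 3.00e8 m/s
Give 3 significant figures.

Planck volume: V_P = (ℏG/c³)^(3/2) = 4.18e-105 m³.
2.25e-12 / 4.18e-105 = 5.39e92

5.39e92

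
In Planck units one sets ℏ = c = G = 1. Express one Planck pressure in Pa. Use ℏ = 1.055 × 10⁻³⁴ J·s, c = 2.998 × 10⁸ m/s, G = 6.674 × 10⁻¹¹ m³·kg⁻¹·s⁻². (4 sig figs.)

4.632 × 10¹¹³ Pa

p_P = c⁷/(ℏG²)
  = 2.177 × 10⁵⁹ / 4.699 × 10⁻⁵⁵
  = 4.632 × 10¹¹³ Pa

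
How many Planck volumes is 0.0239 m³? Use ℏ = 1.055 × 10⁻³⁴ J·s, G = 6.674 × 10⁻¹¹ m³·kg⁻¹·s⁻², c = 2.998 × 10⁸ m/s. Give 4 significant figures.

5.658 × 10¹⁰²

Planck volume: V_P = (ℏG/c³)^(3/2) = 4.224 × 10⁻¹⁰⁵ m³.
0.0239 / 4.224 × 10⁻¹⁰⁵ = 5.658 × 10¹⁰²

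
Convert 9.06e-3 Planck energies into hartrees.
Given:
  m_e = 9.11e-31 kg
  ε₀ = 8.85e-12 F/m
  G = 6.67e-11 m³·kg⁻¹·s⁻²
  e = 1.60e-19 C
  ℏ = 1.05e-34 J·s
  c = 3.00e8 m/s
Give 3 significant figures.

4.05e24

Planck energy: E_P = √(ℏc⁵/G) = 1.96e9 J
hartree: E_h = m_e e⁴/(4πε₀ℏ)² = 4.38e-18 J
9.06e-3 × 1.96e9 / 4.38e-18 = 4.05e24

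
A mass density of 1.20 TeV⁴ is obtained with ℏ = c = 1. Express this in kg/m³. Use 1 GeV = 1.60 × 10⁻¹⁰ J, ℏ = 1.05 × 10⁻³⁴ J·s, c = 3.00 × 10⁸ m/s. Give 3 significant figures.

2.80 × 10³² kg/m³

Mass density is [E]/(c²[L]³) = [E]⁴/(ℏ³c⁵).
1 GeV⁴ → 1/(ℏ³c⁵) × (1 GeV in J)⁴ = 2.33 × 10²⁰ kg/m³.
Convert the energy scale: 1.20 TeV⁴ = 1.20 × 10¹² GeV⁴.
Result: 1.20 × 10¹² × 2.33 × 10²⁰ = 2.80 × 10³² kg/m³.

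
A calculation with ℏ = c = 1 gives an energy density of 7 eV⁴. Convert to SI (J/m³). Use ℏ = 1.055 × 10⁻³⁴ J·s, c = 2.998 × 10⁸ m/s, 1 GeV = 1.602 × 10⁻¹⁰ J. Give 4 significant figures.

[E]/[L]³ = [E]⁴/(ℏc)³; restore (ℏc)⁻³.
1 GeV⁴ → 1/(ℏc)³ × (1 GeV in J)⁴ = 2.082 × 10³⁷ J/m³.
Convert the energy scale: 7 eV⁴ = 7.00 × 10⁻³⁶ GeV⁴.
Result: 7.00 × 10⁻³⁶ × 2.082 × 10³⁷ = 145.7 J/m³.

145.7 J/m³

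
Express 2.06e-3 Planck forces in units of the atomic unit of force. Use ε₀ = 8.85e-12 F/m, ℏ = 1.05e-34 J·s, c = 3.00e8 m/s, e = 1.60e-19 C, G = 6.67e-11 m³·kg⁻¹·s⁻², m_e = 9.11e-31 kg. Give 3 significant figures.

3.00e48

Planck force: F_P = c⁴/G = 1.21e44 N
atomic unit of force: F_au = E_h/a₀ = m_e²e⁶/((4πε₀)³ℏ⁴) = 8.33e-8 N
2.06e-3 × 1.21e44 / 8.33e-8 = 3.00e48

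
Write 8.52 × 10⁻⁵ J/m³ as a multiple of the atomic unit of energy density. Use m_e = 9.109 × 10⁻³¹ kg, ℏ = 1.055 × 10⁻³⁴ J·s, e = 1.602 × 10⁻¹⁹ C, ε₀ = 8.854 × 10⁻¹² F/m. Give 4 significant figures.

atomic unit of energy density: u_au = E_h/a₀³ = m_e⁴e¹⁰/((4πε₀)⁵ℏ⁸) = 2.929 × 10¹³ J/m³.
8.52 × 10⁻⁵ / 2.929 × 10¹³ = 2.909 × 10⁻¹⁸

2.909 × 10⁻¹⁸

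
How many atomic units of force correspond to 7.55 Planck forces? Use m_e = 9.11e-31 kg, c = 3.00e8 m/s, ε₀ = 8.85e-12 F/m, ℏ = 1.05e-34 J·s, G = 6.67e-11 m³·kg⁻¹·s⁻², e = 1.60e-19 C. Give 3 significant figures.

1.10e52

Planck force: F_P = c⁴/G = 1.21e44 N
atomic unit of force: F_au = E_h/a₀ = m_e²e⁶/((4πε₀)³ℏ⁴) = 8.33e-8 N
7.55 × 1.21e44 / 8.33e-8 = 1.10e52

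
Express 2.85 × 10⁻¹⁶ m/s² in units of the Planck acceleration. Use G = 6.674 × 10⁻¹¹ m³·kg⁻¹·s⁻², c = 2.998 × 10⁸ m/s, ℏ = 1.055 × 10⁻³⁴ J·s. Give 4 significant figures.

Planck acceleration: a_P = √(c⁷/(ℏG)) = 5.560 × 10⁵¹ m/s².
2.85 × 10⁻¹⁶ / 5.560 × 10⁵¹ = 5.126 × 10⁻⁶⁸

5.126 × 10⁻⁶⁸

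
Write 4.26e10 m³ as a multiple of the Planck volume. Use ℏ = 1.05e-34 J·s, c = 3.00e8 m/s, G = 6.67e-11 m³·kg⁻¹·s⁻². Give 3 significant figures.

Planck volume: V_P = (ℏG/c³)^(3/2) = 4.18e-105 m³.
4.26e10 / 4.18e-105 = 1.02e115

1.02e115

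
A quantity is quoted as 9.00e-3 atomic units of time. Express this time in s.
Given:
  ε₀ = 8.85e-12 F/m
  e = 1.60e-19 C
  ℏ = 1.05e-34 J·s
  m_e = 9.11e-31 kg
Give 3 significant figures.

2.16e-19 s

One atomic unit of time: τ_au = (4πε₀)²ℏ³/(m_e e⁴) = 2.40e-17 s.
9.00e-3 × 2.40e-17 s = 2.16e-19 s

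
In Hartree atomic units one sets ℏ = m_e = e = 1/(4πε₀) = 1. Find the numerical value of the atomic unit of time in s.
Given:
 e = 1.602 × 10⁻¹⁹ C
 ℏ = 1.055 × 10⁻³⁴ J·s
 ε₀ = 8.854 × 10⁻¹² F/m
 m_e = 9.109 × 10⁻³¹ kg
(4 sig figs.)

τ_au = (4πε₀)²ℏ³/(m_e e⁴)
E_h = 4.354 × 10⁻¹⁸ J
ℏ/E_h = 2.423 × 10⁻¹⁷ s

2.423 × 10⁻¹⁷ s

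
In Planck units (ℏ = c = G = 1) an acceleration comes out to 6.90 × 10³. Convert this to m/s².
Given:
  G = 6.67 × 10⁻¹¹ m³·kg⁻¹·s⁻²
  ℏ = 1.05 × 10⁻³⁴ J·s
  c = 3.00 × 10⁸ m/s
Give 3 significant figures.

3.86 × 10⁵⁵ m/s²

One Planck acceleration: a_P = √(c⁷/(ℏG)) = 5.59 × 10⁵¹ m/s².
6.90 × 10³ × 5.59 × 10⁵¹ m/s² = 3.86 × 10⁵⁵ m/s²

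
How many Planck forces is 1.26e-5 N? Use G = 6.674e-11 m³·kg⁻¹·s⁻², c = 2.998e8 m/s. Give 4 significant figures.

1.041e-49

Planck force: F_P = c⁴/G = 1.210e44 N.
1.26e-5 / 1.210e44 = 1.041e-49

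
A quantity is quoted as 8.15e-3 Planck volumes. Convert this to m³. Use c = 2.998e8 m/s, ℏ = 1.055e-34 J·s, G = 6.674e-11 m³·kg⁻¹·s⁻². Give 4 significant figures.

3.442e-107 m³

One Planck volume: V_P = (ℏG/c³)^(3/2) = 4.224e-105 m³.
8.15e-3 × 4.224e-105 m³ = 3.442e-107 m³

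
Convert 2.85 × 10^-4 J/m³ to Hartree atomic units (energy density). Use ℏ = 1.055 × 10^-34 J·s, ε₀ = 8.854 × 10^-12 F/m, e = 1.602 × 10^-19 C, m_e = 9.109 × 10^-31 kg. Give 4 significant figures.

9.730 × 10^-18

atomic unit of energy density: u_au = E_h/a₀³ = m_e⁴e¹⁰/((4πε₀)⁵ℏ⁸) = 2.929 × 10^13 J/m³.
2.85 × 10^-4 / 2.929 × 10^13 = 9.730 × 10^-18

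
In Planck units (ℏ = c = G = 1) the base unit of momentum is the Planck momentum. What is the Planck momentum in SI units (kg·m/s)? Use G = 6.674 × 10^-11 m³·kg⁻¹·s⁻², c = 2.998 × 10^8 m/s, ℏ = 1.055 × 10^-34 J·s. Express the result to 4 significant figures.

6.527 kg·m/s

p_P = √(ℏc³/G)
  = √(42.60)
  = 6.527 kg·m/s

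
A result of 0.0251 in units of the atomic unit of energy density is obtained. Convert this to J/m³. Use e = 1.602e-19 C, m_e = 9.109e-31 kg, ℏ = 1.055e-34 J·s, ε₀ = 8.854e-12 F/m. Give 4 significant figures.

7.352e11 J/m³

One atomic unit of energy density: u_au = E_h/a₀³ = m_e⁴e¹⁰/((4πε₀)⁵ℏ⁸) = 2.929e13 J/m³.
0.0251 × 2.929e13 J/m³ = 7.352e11 J/m³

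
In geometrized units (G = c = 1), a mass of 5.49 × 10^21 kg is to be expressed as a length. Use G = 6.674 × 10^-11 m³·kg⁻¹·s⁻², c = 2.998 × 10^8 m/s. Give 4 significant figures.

4.077 × 10^-6 m

In G = c = 1 units mass has dimensions of length; the conversion factor is G/c².
5.49 × 10^21 kg × (G/c²) = 4.077 × 10^-6 m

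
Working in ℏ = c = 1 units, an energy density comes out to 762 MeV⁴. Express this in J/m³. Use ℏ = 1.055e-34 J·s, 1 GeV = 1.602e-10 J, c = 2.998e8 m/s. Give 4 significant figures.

1.586e28 J/m³

[E]/[L]³ = [E]⁴/(ℏc)³; restore (ℏc)⁻³.
1 GeV⁴ → 1/(ℏc)³ × (1 GeV in J)⁴ = 2.082e37 J/m³.
Convert the energy scale: 762 MeV⁴ = 7.62e-10 GeV⁴.
Result: 7.62e-10 × 2.082e37 = 1.586e28 J/m³.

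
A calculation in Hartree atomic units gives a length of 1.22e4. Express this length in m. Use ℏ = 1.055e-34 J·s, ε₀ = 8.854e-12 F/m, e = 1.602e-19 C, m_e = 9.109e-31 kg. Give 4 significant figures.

6.463e-7 m

One Bohr radius: a₀ = 4πε₀ℏ²/(m_e e²) = 5.297e-11 m.
1.22e4 × 5.297e-11 m = 6.463e-7 m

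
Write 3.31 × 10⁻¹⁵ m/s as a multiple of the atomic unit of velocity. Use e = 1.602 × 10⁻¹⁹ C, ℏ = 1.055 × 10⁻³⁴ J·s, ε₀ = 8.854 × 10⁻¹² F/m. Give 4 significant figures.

1.514 × 10⁻²¹

atomic unit of velocity: v_au = e²/(4πε₀ℏ) = 2.186 × 10⁶ m/s.
3.31 × 10⁻¹⁵ / 2.186 × 10⁶ = 1.514 × 10⁻²¹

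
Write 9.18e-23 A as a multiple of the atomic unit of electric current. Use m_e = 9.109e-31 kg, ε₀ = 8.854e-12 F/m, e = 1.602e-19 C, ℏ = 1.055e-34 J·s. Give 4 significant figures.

1.388e-20

atomic unit of electric current: I_au = e E_h/ℏ = m_e e⁵/((4πε₀)²ℏ³) = 6.612e-3 A.
9.18e-23 / 6.612e-3 = 1.388e-20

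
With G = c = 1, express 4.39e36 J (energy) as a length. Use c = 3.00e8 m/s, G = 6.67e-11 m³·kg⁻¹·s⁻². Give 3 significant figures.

3.61e-8 m

Energy → length via G/c⁴.
4.39e36 J × (G/c⁴) = 3.61e-8 m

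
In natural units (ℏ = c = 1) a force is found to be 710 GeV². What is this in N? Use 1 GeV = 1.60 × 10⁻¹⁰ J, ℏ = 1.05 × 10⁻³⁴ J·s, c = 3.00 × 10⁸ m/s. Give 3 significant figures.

5.77 × 10⁸ N

Force is [E]/[L] = [E]²/(ℏc); restore (ℏc)⁻¹.
1 GeV² → 1/(ℏc) × (1 GeV in J)² = 8.13 × 10⁵ N.
Result: 710 × 8.13 × 10⁵ = 5.77 × 10⁸ N.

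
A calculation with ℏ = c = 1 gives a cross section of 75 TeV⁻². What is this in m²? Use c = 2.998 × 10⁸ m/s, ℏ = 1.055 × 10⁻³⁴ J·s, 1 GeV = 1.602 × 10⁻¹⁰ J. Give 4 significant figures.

Area is [L]² = [E]⁻²·(ℏc)²; restore (ℏc)².
1 GeV⁻² → (ℏc)² × (1 GeV in J)⁻² = 3.898 × 10⁻³² m².
Convert the energy scale: 75 TeV⁻² = 7.50 × 10⁻⁵ GeV⁻².
Result: 7.50 × 10⁻⁵ × 3.898 × 10⁻³² = 2.924 × 10⁻³⁶ m².

2.924 × 10⁻³⁶ m²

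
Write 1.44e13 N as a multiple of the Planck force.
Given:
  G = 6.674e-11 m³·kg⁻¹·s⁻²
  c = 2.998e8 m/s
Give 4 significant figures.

1.190e-31

Planck force: F_P = c⁴/G = 1.210e44 N.
1.44e13 / 1.210e44 = 1.190e-31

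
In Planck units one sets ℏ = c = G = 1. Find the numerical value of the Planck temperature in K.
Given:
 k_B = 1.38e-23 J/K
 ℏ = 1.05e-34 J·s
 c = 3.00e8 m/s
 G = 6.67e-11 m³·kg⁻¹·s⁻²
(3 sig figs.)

1.42e32 K

T_P = √(ℏc⁵/G) / k_B
  = √(3.83e18) × 7.25e22
  = 1.42e32 K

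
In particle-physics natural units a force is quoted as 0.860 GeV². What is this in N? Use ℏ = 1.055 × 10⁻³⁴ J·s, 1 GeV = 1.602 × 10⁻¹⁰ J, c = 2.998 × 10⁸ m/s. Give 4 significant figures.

6.978 × 10⁵ N

Force is [E]/[L] = [E]²/(ℏc); restore (ℏc)⁻¹.
1 GeV² → 1/(ℏc) × (1 GeV in J)² = 8.114 × 10⁵ N.
Result: 0.860 × 8.114 × 10⁵ = 6.978 × 10⁵ N.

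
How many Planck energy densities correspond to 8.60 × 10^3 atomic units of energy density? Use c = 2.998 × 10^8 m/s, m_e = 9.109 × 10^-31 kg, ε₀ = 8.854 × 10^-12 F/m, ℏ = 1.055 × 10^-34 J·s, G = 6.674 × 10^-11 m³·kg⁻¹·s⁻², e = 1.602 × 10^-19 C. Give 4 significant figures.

atomic unit of energy density: u_au = E_h/a₀³ = m_e⁴e¹⁰/((4πε₀)⁵ℏ⁸) = 2.929 × 10^13 J/m³
Planck energy density: u_P = c⁷/(ℏG²) = 4.632 × 10^113 J/m³
8.60 × 10^3 × 2.929 × 10^13 / 4.632 × 10^113 = 5.438 × 10^-97

5.438 × 10^-97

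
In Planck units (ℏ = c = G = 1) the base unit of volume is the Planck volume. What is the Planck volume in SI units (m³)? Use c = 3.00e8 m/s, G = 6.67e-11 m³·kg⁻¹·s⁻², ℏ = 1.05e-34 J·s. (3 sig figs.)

V_P = (ℏG/c³)^(3/2)
  = √(1.75e-209)
  = 4.18e-105 m³

4.18e-105 m³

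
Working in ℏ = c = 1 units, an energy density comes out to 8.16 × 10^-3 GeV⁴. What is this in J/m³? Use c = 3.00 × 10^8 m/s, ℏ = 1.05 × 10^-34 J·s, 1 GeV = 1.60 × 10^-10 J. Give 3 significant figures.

1.71 × 10^35 J/m³

[E]/[L]³ = [E]⁴/(ℏc)³; restore (ℏc)⁻³.
1 GeV⁴ → 1/(ℏc)³ × (1 GeV in J)⁴ = 2.10 × 10^37 J/m³.
Result: 8.16 × 10^-3 × 2.10 × 10^37 = 1.71 × 10^35 J/m³.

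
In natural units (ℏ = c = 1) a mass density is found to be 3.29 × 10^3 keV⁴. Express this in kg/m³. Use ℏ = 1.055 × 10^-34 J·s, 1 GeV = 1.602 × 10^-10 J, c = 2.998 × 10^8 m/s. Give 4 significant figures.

0.7620 kg/m³

Mass density is [E]/(c²[L]³) = [E]⁴/(ℏ³c⁵).
1 GeV⁴ → 1/(ℏ³c⁵) × (1 GeV in J)⁴ = 2.316 × 10^20 kg/m³.
Convert the energy scale: 3.29 × 10^3 keV⁴ = 3.29 × 10^-21 GeV⁴.
Result: 3.29 × 10^-21 × 2.316 × 10^20 = 0.7620 kg/m³.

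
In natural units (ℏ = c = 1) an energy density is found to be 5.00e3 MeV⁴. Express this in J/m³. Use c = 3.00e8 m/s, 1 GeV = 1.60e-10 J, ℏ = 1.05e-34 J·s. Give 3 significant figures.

1.05e29 J/m³

[E]/[L]³ = [E]⁴/(ℏc)³; restore (ℏc)⁻³.
1 GeV⁴ → 1/(ℏc)³ × (1 GeV in J)⁴ = 2.10e37 J/m³.
Convert the energy scale: 5.00e3 MeV⁴ = 5.00e-9 GeV⁴.
Result: 5.00e-9 × 2.10e37 = 1.05e29 J/m³.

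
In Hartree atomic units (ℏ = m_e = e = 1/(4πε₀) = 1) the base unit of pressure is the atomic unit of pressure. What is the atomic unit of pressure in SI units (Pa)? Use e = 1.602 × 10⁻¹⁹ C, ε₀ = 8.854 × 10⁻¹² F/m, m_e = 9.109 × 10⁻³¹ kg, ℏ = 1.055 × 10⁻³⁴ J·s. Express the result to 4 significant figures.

2.929 × 10¹³ Pa

P_au = E_h/a₀³ = m_e⁴e¹⁰/((4πε₀)⁵ℏ⁸)
E_h = 4.354 × 10⁻¹⁸ J
a₀ = 5.297 × 10⁻¹¹ m
E_h/a₀³ = 2.929 × 10¹³ Pa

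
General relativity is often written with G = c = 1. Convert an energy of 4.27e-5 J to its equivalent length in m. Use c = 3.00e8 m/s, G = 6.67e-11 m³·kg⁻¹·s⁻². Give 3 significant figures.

3.52e-49 m

Energy → length via G/c⁴.
4.27e-5 J × (G/c⁴) = 3.52e-49 m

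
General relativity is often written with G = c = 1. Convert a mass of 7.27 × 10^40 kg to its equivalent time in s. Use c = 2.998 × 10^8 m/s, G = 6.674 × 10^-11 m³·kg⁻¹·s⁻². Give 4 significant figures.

1.801 × 10^5 s

Mass → time via G/c³.
7.27 × 10^40 kg × (G/c³) = 1.801 × 10^5 s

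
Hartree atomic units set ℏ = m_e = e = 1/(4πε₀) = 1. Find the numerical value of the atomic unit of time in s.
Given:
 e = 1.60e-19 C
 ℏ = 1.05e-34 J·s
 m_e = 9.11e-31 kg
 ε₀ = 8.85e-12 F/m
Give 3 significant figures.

2.40e-17 s

From ℏ = m_e = e = 1/(4πε₀) = 1 the time scale is τ_au = (4πε₀)²ℏ³/(m_e e⁴).
E_h = 4.38e-18 J
ℏ/E_h = 2.40e-17 s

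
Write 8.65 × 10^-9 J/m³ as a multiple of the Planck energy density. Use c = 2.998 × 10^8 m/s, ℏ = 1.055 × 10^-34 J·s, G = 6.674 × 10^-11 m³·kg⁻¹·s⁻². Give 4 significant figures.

1.867 × 10^-122

Planck energy density: u_P = c⁷/(ℏG²) = 4.632 × 10^113 J/m³.
8.65 × 10^-9 / 4.632 × 10^113 = 1.867 × 10^-122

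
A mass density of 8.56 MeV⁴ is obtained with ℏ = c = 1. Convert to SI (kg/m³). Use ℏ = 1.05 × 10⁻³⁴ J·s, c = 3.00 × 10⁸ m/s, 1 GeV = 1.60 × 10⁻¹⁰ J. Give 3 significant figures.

1.99 × 10⁹ kg/m³

Mass density is [E]/(c²[L]³) = [E]⁴/(ℏ³c⁵).
1 GeV⁴ → 1/(ℏ³c⁵) × (1 GeV in J)⁴ = 2.33 × 10²⁰ kg/m³.
Convert the energy scale: 8.56 MeV⁴ = 8.56 × 10⁻¹² GeV⁴.
Result: 8.56 × 10⁻¹² × 2.33 × 10²⁰ = 1.99 × 10⁹ kg/m³.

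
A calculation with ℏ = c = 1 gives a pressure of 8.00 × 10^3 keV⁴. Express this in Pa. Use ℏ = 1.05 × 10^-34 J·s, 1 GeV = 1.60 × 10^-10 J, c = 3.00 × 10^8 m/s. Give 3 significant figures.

1.68 × 10^17 Pa

Pressure is [E]/[L]³ = [E]⁴/(ℏc)³.
1 GeV⁴ → 1/(ℏc)³ × (1 GeV in J)⁴ = 2.10 × 10^37 Pa.
Convert the energy scale: 8.00 × 10^3 keV⁴ = 8.00 × 10^-21 GeV⁴.
Result: 8.00 × 10^-21 × 2.10 × 10^37 = 1.68 × 10^17 Pa.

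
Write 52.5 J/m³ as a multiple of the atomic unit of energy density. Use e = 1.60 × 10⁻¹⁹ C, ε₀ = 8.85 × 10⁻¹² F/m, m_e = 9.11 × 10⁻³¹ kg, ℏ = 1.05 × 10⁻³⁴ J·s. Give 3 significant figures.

atomic unit of energy density: u_au = E_h/a₀³ = m_e⁴e¹⁰/((4πε₀)⁵ℏ⁸) = 3.01 × 10¹³ J/m³.
52.5 / 3.01 × 10¹³ = 1.74 × 10⁻¹²

1.74 × 10⁻¹²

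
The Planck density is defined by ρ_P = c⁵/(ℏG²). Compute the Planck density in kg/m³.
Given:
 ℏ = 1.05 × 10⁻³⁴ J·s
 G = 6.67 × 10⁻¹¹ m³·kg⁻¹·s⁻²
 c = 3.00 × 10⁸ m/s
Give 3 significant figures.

5.20 × 10⁹⁶ kg/m³

ρ_P = c⁵/(ℏG²)
  = 2.43 × 10⁴² / 4.67 × 10⁻⁵⁵
  = 5.20 × 10⁹⁶ kg/m³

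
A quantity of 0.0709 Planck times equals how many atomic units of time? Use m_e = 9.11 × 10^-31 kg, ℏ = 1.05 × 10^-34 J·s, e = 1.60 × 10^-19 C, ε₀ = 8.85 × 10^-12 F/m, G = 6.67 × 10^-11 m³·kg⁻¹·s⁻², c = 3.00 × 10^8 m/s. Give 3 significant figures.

1.59 × 10^-28

Planck time: t_P = √(ℏG/c⁵) = 5.37 × 10^-44 s
atomic unit of time: τ_au = (4πε₀)²ℏ³/(m_e e⁴) = 2.40 × 10^-17 s
0.0709 × 5.37 × 10^-44 / 2.40 × 10^-17 = 1.59 × 10^-28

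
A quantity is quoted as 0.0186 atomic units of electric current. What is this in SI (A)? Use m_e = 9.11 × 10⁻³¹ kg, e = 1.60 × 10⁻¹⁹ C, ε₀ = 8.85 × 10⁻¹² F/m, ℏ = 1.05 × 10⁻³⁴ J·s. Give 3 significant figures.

1.24 × 10⁻⁴ A

One atomic unit of electric current: I_au = e E_h/ℏ = m_e e⁵/((4πε₀)²ℏ³) = 6.67 × 10⁻³ A.
0.0186 × 6.67 × 10⁻³ A = 1.24 × 10⁻⁴ A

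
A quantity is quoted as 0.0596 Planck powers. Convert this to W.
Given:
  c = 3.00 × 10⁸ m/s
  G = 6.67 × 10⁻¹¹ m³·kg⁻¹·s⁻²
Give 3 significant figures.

2.17 × 10⁵¹ W

One Planck power: P_P = c⁵/G = 3.64 × 10⁵² W.
0.0596 × 3.64 × 10⁵² W = 2.17 × 10⁵¹ W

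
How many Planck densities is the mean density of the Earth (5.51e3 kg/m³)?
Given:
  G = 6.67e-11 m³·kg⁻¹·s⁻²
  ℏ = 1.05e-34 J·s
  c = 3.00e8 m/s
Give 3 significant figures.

1.06e-93

Planck density: ρ_P = c⁵/(ℏG²) = 5.20e96 kg/m³.
5.51e3 / 5.20e96 = 1.06e-93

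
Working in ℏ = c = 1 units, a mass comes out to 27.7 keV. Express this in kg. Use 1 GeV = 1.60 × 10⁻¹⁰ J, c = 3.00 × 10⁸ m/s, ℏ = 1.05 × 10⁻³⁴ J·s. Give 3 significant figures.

4.92 × 10⁻³² kg

Mass is [E]/c²; divide by c².
1 GeV → 1/c² × (1 GeV in J) = 1.78 × 10⁻²⁷ kg.
Convert the energy scale: 27.7 keV = 2.77 × 10⁻⁵ GeV.
Result: 2.77 × 10⁻⁵ × 1.78 × 10⁻²⁷ = 4.92 × 10⁻³² kg.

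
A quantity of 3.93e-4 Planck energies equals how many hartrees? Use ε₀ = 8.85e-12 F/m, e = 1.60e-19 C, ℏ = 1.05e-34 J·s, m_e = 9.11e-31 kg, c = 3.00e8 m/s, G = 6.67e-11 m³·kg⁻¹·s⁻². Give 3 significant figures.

Planck energy: E_P = √(ℏc⁵/G) = 1.96e9 J
hartree: E_h = m_e e⁴/(4πε₀ℏ)² = 4.38e-18 J
3.93e-4 × 1.96e9 / 4.38e-18 = 1.76e23

1.76e23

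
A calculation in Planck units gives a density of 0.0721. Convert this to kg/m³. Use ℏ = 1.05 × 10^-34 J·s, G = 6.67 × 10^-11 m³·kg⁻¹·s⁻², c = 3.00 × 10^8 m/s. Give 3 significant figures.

One Planck density: ρ_P = c⁵/(ℏG²) = 5.20 × 10^96 kg/m³.
0.0721 × 5.20 × 10^96 kg/m³ = 3.75 × 10^95 kg/m³

3.75 × 10^95 kg/m³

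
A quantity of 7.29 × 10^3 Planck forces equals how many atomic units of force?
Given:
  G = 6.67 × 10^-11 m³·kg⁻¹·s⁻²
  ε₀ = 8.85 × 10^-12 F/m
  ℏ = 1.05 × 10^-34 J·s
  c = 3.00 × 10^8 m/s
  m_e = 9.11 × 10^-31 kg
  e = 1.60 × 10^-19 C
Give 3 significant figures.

1.06 × 10^55

Planck force: F_P = c⁴/G = 1.21 × 10^44 N
atomic unit of force: F_au = E_h/a₀ = m_e²e⁶/((4πε₀)³ℏ⁴) = 8.33 × 10^-8 N
7.29 × 10^3 × 1.21 × 10^44 / 8.33 × 10^-8 = 1.06 × 10^55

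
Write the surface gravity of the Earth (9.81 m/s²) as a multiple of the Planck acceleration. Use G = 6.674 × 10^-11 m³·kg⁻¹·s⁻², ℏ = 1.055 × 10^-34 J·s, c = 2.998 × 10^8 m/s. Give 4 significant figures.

1.764 × 10^-51

Planck acceleration: a_P = √(c⁷/(ℏG)) = 5.560 × 10^51 m/s².
9.81 / 5.560 × 10^51 = 1.764 × 10^-51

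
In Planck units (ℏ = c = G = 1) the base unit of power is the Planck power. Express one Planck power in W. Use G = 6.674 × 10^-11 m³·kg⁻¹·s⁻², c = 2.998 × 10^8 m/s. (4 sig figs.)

P_P = c⁵/G
  = 2.422 × 10^42 / 6.674 × 10^-11
  = 3.629 × 10^52 W

3.629 × 10^52 W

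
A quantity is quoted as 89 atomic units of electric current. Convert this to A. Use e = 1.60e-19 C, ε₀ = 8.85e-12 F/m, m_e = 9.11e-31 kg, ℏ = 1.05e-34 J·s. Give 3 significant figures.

0.594 A

One atomic unit of electric current: I_au = e E_h/ℏ = m_e e⁵/((4πε₀)²ℏ³) = 6.67e-3 A.
89 × 6.67e-3 A = 0.594 A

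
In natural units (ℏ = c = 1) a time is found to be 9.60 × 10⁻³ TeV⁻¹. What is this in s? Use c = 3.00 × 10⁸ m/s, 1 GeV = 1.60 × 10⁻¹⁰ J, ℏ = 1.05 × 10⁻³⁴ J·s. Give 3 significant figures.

A time is [E]⁻¹ in ℏ=c=1; restore one factor of ℏ.
1 GeV⁻¹ → ℏ × (1 GeV in J)⁻¹ = 6.56 × 10⁻²⁵ s.
Convert the energy scale: 9.60 × 10⁻³ TeV⁻¹ = 9.60 × 10⁻⁶ GeV⁻¹.
Result: 9.60 × 10⁻⁶ × 6.56 × 10⁻²⁵ = 6.30 × 10⁻³⁰ s.

6.30 × 10⁻³⁰ s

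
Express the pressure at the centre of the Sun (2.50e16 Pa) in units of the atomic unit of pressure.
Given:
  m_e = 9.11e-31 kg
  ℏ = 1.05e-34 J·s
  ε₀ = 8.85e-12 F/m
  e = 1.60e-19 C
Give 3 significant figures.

atomic unit of pressure: P_au = E_h/a₀³ = m_e⁴e¹⁰/((4πε₀)⁵ℏ⁸) = 3.01e13 Pa.
2.50e16 / 3.01e13 = 830

830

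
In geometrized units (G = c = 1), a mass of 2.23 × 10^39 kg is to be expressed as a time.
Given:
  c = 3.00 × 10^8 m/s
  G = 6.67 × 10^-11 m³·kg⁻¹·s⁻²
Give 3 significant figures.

Mass → time via G/c³.
2.23 × 10^39 kg × (G/c³) = 5.51 × 10^3 s

5.51 × 10^3 s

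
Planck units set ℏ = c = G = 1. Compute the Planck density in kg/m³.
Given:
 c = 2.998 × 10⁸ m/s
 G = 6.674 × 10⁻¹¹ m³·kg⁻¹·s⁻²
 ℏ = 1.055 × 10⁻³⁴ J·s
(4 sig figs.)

Dimensional analysis gives ρ_P = c⁵/(ℏG²).
  = 2.422 × 10⁴² / 4.699 × 10⁻⁵⁵
  = 5.154 × 10⁹⁶ kg/m³

5.154 × 10⁹⁶ kg/m³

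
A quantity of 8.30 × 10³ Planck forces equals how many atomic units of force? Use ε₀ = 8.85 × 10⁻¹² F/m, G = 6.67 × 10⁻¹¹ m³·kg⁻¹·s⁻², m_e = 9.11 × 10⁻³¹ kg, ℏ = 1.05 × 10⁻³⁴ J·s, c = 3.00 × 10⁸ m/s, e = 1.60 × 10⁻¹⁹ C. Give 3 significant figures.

Planck force: F_P = c⁴/G = 1.21 × 10⁴⁴ N
atomic unit of force: F_au = E_h/a₀ = m_e²e⁶/((4πε₀)³ℏ⁴) = 8.33 × 10⁻⁸ N
8.30 × 10³ × 1.21 × 10⁴⁴ / 8.33 × 10⁻⁸ = 1.21 × 10⁵⁵

1.21 × 10⁵⁵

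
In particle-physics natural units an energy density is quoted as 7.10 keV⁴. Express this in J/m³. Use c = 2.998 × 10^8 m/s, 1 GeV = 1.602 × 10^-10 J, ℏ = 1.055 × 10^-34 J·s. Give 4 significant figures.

[E]/[L]³ = [E]⁴/(ℏc)³; restore (ℏc)⁻³.
1 GeV⁴ → 1/(ℏc)³ × (1 GeV in J)⁴ = 2.082 × 10^37 J/m³.
Convert the energy scale: 7.10 keV⁴ = 7.10 × 10^-24 GeV⁴.
Result: 7.10 × 10^-24 × 2.082 × 10^37 = 1.478 × 10^14 J/m³.

1.478 × 10^14 J/m³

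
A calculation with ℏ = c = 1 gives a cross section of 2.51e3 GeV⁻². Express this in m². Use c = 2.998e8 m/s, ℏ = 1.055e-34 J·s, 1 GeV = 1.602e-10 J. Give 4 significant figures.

Area is [L]² = [E]⁻²·(ℏc)²; restore (ℏc)².
1 GeV⁻² → (ℏc)² × (1 GeV in J)⁻² = 3.898e-32 m².
Result: 2.51e3 × 3.898e-32 = 9.784e-29 m².

9.784e-29 m²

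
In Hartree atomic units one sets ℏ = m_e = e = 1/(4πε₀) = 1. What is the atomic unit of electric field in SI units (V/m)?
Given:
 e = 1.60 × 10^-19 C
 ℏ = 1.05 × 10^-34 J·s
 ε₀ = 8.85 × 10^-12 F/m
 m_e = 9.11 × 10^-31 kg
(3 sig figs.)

E_au = E_h/(e a₀) = m_e²e⁵/((4πε₀)³ℏ⁴)
E_h = 4.38 × 10^-18 J
a₀ = 5.26 × 10^-11 m
E_h/(e·a₀) = 5.20 × 10^11 V/m

5.20 × 10^11 V/m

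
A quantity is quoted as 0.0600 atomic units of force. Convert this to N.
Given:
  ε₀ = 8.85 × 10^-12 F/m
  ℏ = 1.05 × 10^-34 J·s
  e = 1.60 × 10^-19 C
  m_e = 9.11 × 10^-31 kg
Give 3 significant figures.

5.00 × 10^-9 N

One atomic unit of force: F_au = E_h/a₀ = m_e²e⁶/((4πε₀)³ℏ⁴) = 8.33 × 10^-8 N.
0.0600 × 8.33 × 10^-8 N = 5.00 × 10^-9 N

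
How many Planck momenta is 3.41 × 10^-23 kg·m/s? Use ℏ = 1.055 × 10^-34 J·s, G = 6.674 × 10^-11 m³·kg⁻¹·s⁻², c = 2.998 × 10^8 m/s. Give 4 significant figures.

5.225 × 10^-24

Planck momentum: p_P = √(ℏc³/G) = 6.527 kg·m/s.
3.41 × 10^-23 / 6.527 = 5.225 × 10^-24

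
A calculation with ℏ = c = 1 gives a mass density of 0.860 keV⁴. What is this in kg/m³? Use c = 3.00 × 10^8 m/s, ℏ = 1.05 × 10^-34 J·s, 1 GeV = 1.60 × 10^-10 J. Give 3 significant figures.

Mass density is [E]/(c²[L]³) = [E]⁴/(ℏ³c⁵).
1 GeV⁴ → 1/(ℏ³c⁵) × (1 GeV in J)⁴ = 2.33 × 10^20 kg/m³.
Convert the energy scale: 0.860 keV⁴ = 8.60 × 10^-25 GeV⁴.
Result: 8.60 × 10^-25 × 2.33 × 10^20 = 2.00 × 10^-4 kg/m³.

2.00 × 10^-4 kg/m³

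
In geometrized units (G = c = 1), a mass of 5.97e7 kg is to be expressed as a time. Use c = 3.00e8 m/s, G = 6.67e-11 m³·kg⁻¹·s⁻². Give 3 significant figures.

Mass → time via G/c³.
5.97e7 kg × (G/c³) = 1.47e-28 s

1.47e-28 s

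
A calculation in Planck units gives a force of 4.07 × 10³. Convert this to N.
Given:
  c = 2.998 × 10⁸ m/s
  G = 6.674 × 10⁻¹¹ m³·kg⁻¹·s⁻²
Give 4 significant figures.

4.926 × 10⁴⁷ N

One Planck force: F_P = c⁴/G = 1.210 × 10⁴⁴ N.
4.07 × 10³ × 1.210 × 10⁴⁴ N = 4.926 × 10⁴⁷ N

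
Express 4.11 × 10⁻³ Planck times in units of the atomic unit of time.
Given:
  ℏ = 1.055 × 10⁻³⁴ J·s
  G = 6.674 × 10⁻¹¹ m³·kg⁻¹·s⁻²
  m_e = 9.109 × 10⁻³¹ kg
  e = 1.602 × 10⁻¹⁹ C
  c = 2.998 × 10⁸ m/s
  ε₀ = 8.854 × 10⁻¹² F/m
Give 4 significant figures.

9.146 × 10⁻³⁰

Planck time: t_P = √(ℏG/c⁵) = 5.392 × 10⁻⁴⁴ s
atomic unit of time: τ_au = (4πε₀)²ℏ³/(m_e e⁴) = 2.423 × 10⁻¹⁷ s
4.11 × 10⁻³ × 5.392 × 10⁻⁴⁴ / 2.423 × 10⁻¹⁷ = 9.146 × 10⁻³⁰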